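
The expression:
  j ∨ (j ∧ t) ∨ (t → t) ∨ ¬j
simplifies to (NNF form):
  True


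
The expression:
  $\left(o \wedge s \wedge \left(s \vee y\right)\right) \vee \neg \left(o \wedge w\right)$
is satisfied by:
  {s: True, w: False, o: False}
  {w: False, o: False, s: False}
  {o: True, s: True, w: False}
  {o: True, w: False, s: False}
  {s: True, w: True, o: False}
  {w: True, s: False, o: False}
  {o: True, w: True, s: True}


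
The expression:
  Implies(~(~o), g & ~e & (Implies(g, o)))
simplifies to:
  ~o | (g & ~e)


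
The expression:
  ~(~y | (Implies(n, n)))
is never true.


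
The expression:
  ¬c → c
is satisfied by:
  {c: True}


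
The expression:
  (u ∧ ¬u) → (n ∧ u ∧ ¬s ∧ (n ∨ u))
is always true.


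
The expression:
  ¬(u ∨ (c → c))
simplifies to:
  False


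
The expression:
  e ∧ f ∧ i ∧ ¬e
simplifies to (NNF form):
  False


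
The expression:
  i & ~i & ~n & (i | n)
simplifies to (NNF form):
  False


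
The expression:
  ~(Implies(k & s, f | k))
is never true.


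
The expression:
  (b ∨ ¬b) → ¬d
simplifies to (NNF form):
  ¬d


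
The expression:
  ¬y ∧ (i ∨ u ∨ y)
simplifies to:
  ¬y ∧ (i ∨ u)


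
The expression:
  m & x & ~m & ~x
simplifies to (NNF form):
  False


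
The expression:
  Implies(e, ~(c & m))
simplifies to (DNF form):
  ~c | ~e | ~m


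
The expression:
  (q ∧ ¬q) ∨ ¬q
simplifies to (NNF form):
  ¬q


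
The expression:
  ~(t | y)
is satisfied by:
  {y: False, t: False}


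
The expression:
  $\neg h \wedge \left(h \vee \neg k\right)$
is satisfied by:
  {h: False, k: False}


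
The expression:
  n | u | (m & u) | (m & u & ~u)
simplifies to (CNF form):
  n | u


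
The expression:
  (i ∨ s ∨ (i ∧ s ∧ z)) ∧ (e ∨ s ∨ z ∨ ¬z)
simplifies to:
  i ∨ s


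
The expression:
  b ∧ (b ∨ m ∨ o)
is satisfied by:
  {b: True}


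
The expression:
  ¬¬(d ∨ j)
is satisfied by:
  {d: True, j: True}
  {d: True, j: False}
  {j: True, d: False}


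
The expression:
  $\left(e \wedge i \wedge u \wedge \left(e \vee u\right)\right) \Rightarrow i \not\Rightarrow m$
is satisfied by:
  {u: False, e: False, m: False, i: False}
  {i: True, u: False, e: False, m: False}
  {m: True, u: False, e: False, i: False}
  {i: True, m: True, u: False, e: False}
  {e: True, i: False, u: False, m: False}
  {i: True, e: True, u: False, m: False}
  {m: True, e: True, i: False, u: False}
  {i: True, m: True, e: True, u: False}
  {u: True, m: False, e: False, i: False}
  {i: True, u: True, m: False, e: False}
  {m: True, u: True, i: False, e: False}
  {i: True, m: True, u: True, e: False}
  {e: True, u: True, m: False, i: False}
  {i: True, e: True, u: True, m: False}
  {m: True, e: True, u: True, i: False}


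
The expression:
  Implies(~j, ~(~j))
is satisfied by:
  {j: True}


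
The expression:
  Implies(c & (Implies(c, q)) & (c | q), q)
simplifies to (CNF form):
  True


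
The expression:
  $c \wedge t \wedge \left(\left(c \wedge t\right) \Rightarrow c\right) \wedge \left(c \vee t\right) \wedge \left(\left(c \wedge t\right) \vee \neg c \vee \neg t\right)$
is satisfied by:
  {t: True, c: True}


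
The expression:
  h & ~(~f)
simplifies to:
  f & h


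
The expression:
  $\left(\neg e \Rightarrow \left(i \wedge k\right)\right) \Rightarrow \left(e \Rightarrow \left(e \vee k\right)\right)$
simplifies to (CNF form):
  $\text{True}$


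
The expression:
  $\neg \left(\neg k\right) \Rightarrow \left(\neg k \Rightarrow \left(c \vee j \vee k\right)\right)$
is always true.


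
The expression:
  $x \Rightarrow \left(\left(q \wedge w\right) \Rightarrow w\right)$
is always true.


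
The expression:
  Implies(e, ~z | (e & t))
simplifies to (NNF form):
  t | ~e | ~z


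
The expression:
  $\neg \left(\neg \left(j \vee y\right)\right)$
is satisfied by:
  {y: True, j: True}
  {y: True, j: False}
  {j: True, y: False}


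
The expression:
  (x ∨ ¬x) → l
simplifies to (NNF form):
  l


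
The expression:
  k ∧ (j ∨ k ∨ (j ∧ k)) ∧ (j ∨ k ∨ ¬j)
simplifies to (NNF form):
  k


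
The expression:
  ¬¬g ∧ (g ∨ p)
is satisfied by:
  {g: True}


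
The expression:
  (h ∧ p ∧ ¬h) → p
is always true.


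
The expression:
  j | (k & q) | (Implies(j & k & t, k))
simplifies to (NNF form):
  True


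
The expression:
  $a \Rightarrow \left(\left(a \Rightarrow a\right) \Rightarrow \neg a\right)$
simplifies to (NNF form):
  $\neg a$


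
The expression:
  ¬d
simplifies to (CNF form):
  ¬d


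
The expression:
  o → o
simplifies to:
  True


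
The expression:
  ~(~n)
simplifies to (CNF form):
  n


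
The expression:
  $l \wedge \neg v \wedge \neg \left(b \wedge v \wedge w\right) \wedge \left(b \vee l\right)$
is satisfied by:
  {l: True, v: False}


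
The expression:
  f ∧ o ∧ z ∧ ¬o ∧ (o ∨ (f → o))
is never true.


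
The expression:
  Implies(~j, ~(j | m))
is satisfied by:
  {j: True, m: False}
  {m: False, j: False}
  {m: True, j: True}


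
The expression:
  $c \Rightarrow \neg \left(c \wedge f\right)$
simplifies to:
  $\neg c \vee \neg f$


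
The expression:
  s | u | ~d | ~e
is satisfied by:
  {s: True, u: True, e: False, d: False}
  {s: True, e: False, u: False, d: False}
  {u: True, s: False, e: False, d: False}
  {s: False, e: False, u: False, d: False}
  {d: True, s: True, u: True, e: False}
  {d: True, s: True, e: False, u: False}
  {d: True, u: True, s: False, e: False}
  {d: True, s: False, e: False, u: False}
  {s: True, e: True, u: True, d: False}
  {s: True, e: True, d: False, u: False}
  {e: True, u: True, d: False, s: False}
  {e: True, d: False, u: False, s: False}
  {s: True, e: True, d: True, u: True}
  {s: True, e: True, d: True, u: False}
  {e: True, d: True, u: True, s: False}


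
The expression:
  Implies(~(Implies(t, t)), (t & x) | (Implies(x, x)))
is always true.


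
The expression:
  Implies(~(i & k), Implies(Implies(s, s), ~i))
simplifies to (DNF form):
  k | ~i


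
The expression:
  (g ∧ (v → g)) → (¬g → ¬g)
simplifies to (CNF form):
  True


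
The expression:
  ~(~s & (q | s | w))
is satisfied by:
  {s: True, w: False, q: False}
  {q: True, s: True, w: False}
  {s: True, w: True, q: False}
  {q: True, s: True, w: True}
  {q: False, w: False, s: False}


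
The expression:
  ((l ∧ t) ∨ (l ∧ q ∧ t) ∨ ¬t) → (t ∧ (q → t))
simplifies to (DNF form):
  t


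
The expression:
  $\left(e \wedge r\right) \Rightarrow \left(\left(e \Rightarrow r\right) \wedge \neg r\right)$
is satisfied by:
  {e: False, r: False}
  {r: True, e: False}
  {e: True, r: False}


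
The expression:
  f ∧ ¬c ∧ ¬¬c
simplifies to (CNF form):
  False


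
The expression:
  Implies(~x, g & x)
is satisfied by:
  {x: True}


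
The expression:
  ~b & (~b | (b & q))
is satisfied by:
  {b: False}


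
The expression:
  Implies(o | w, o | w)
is always true.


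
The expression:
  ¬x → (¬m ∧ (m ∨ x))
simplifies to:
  x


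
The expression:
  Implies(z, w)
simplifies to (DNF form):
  w | ~z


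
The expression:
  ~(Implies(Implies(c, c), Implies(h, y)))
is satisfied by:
  {h: True, y: False}


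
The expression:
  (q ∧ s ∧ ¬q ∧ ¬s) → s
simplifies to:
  True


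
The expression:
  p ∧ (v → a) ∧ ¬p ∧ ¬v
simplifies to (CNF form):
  False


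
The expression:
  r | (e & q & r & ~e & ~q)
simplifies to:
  r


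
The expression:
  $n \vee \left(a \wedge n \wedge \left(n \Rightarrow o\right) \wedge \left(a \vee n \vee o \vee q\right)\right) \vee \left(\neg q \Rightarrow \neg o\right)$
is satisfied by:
  {n: True, q: True, o: False}
  {n: True, o: False, q: False}
  {q: True, o: False, n: False}
  {q: False, o: False, n: False}
  {n: True, q: True, o: True}
  {n: True, o: True, q: False}
  {q: True, o: True, n: False}


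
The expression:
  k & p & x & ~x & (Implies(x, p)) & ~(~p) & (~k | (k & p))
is never true.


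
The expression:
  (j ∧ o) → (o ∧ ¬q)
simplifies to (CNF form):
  ¬j ∨ ¬o ∨ ¬q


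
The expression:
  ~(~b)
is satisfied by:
  {b: True}


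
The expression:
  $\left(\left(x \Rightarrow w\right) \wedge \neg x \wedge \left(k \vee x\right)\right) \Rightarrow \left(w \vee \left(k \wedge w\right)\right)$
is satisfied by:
  {w: True, x: True, k: False}
  {w: True, k: False, x: False}
  {x: True, k: False, w: False}
  {x: False, k: False, w: False}
  {w: True, x: True, k: True}
  {w: True, k: True, x: False}
  {x: True, k: True, w: False}


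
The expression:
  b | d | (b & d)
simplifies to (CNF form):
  b | d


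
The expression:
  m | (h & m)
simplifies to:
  m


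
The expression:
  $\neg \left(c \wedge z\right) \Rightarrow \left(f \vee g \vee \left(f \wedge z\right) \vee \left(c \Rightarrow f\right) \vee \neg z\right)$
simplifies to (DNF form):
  $\text{True}$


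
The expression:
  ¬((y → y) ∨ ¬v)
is never true.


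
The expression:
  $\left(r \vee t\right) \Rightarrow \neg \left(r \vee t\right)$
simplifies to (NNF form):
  $\neg r \wedge \neg t$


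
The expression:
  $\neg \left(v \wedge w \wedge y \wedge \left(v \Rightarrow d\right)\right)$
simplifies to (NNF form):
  $\neg d \vee \neg v \vee \neg w \vee \neg y$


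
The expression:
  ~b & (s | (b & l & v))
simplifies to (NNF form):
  s & ~b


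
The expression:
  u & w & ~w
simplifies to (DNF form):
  False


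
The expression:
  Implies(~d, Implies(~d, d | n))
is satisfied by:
  {n: True, d: True}
  {n: True, d: False}
  {d: True, n: False}


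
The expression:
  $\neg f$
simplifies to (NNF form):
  $\neg f$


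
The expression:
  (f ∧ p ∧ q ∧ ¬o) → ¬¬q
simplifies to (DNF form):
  True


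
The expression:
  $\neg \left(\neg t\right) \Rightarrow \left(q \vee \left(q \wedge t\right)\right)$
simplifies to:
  $q \vee \neg t$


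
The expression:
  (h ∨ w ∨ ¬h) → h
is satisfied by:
  {h: True}


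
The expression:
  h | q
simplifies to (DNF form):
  h | q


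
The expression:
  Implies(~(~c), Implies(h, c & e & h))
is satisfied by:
  {e: True, h: False, c: False}
  {h: False, c: False, e: False}
  {e: True, c: True, h: False}
  {c: True, h: False, e: False}
  {e: True, h: True, c: False}
  {h: True, e: False, c: False}
  {e: True, c: True, h: True}


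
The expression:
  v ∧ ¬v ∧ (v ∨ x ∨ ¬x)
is never true.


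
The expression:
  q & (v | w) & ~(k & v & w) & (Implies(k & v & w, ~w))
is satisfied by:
  {v: True, q: True, k: False, w: False}
  {w: True, q: True, k: False, v: False}
  {v: True, w: True, q: True, k: False}
  {v: True, q: True, k: True, w: False}
  {w: True, q: True, k: True, v: False}


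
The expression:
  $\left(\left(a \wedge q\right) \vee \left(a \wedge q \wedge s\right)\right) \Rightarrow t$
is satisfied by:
  {t: True, q: False, a: False}
  {q: False, a: False, t: False}
  {a: True, t: True, q: False}
  {a: True, q: False, t: False}
  {t: True, q: True, a: False}
  {q: True, t: False, a: False}
  {a: True, q: True, t: True}


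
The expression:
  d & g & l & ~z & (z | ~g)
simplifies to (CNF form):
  False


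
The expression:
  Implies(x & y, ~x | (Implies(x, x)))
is always true.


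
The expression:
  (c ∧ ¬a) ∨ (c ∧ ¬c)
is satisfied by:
  {c: True, a: False}


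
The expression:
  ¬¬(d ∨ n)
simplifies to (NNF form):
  d ∨ n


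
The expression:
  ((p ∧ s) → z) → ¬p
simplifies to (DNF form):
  (s ∧ ¬z) ∨ ¬p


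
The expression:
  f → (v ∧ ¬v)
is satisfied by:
  {f: False}


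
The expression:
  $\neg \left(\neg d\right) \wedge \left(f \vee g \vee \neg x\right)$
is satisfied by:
  {g: True, f: True, d: True, x: False}
  {g: True, d: True, f: False, x: False}
  {f: True, d: True, g: False, x: False}
  {d: True, g: False, f: False, x: False}
  {x: True, g: True, d: True, f: True}
  {x: True, g: True, d: True, f: False}
  {x: True, d: True, f: True, g: False}


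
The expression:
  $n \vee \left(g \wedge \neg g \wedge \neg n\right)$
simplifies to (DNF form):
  $n$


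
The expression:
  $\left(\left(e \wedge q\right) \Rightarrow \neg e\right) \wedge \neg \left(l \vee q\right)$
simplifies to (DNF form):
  $\neg l \wedge \neg q$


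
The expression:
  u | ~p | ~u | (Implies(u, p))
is always true.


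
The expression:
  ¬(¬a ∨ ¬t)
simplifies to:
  a ∧ t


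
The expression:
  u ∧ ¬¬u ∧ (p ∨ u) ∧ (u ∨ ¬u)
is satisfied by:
  {u: True}


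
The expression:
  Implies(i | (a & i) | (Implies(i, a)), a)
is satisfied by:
  {a: True}


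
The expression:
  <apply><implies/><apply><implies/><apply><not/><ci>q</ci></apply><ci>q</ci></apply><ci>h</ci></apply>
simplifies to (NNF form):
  <apply><or/><ci>h</ci><apply><not/><ci>q</ci></apply></apply>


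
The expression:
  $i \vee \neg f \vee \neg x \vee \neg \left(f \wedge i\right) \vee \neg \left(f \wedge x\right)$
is always true.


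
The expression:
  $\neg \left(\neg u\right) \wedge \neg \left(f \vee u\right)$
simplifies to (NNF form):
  $\text{False}$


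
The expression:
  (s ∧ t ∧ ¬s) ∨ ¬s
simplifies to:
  ¬s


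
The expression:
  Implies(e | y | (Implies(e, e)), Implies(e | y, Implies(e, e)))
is always true.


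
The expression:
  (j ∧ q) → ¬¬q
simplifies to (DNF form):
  True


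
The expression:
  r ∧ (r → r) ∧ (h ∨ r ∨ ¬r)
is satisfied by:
  {r: True}


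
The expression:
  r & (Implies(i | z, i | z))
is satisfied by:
  {r: True}


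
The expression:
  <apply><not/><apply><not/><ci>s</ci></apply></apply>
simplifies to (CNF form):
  <ci>s</ci>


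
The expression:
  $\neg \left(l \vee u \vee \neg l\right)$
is never true.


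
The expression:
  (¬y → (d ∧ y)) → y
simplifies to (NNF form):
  True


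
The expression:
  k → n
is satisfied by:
  {n: True, k: False}
  {k: False, n: False}
  {k: True, n: True}


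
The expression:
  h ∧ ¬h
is never true.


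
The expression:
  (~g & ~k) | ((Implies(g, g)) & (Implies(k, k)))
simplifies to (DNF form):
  True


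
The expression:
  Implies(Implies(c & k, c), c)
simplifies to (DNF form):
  c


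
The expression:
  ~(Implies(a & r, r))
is never true.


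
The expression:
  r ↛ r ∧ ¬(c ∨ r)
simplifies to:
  False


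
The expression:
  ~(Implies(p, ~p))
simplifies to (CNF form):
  p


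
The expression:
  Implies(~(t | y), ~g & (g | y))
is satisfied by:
  {y: True, t: True}
  {y: True, t: False}
  {t: True, y: False}


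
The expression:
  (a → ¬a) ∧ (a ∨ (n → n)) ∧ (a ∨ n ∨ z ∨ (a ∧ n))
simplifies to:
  ¬a ∧ (n ∨ z)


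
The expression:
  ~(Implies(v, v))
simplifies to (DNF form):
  False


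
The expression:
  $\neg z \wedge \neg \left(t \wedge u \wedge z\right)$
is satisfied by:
  {z: False}


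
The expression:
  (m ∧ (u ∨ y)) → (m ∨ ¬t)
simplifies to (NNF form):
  True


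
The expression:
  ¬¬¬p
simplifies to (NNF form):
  ¬p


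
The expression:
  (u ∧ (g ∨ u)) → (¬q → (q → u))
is always true.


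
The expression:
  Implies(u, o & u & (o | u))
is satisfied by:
  {o: True, u: False}
  {u: False, o: False}
  {u: True, o: True}


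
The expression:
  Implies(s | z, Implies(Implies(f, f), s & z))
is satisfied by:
  {z: False, s: False}
  {s: True, z: True}


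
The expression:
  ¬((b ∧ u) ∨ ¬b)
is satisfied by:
  {b: True, u: False}


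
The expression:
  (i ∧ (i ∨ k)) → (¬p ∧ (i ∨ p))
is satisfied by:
  {p: False, i: False}
  {i: True, p: False}
  {p: True, i: False}


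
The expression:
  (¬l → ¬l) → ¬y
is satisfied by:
  {y: False}


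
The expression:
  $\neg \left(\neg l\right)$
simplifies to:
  $l$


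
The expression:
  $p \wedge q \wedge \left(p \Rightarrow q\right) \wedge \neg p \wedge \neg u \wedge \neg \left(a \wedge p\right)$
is never true.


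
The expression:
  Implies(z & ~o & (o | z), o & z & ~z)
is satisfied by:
  {o: True, z: False}
  {z: False, o: False}
  {z: True, o: True}


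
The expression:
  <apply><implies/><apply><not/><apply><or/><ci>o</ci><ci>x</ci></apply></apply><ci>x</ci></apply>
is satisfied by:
  {x: True, o: True}
  {x: True, o: False}
  {o: True, x: False}


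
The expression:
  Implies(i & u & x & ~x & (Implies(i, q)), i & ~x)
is always true.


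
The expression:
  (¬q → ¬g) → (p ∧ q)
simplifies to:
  (g ∧ ¬q) ∨ (p ∧ q)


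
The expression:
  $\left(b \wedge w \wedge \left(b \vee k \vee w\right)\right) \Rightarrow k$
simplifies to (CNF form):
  $k \vee \neg b \vee \neg w$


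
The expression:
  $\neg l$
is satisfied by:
  {l: False}


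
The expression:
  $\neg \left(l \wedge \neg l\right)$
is always true.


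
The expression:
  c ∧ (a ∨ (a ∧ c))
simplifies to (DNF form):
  a ∧ c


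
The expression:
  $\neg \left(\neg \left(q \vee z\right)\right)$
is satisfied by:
  {q: True, z: True}
  {q: True, z: False}
  {z: True, q: False}


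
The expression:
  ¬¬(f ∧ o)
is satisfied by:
  {f: True, o: True}


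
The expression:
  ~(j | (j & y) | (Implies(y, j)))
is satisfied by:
  {y: True, j: False}


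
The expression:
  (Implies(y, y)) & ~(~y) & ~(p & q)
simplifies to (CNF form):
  y & (~p | ~q)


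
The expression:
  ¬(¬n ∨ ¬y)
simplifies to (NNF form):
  n ∧ y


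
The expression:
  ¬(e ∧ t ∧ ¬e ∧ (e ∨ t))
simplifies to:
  True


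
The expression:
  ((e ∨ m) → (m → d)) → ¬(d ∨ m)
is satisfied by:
  {d: False}


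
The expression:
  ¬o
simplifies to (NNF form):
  ¬o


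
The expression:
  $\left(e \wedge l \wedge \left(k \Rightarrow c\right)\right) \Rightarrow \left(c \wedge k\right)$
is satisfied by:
  {k: True, l: False, e: False}
  {l: False, e: False, k: False}
  {k: True, e: True, l: False}
  {e: True, l: False, k: False}
  {k: True, l: True, e: False}
  {l: True, k: False, e: False}
  {k: True, e: True, l: True}


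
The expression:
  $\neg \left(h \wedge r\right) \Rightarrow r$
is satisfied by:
  {r: True}


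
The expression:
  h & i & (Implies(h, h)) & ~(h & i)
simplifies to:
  False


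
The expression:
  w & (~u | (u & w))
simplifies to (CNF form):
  w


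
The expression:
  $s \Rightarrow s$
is always true.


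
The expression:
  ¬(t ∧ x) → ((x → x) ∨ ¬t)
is always true.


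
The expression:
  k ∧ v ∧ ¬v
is never true.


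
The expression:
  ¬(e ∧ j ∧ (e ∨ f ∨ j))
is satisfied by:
  {e: False, j: False}
  {j: True, e: False}
  {e: True, j: False}


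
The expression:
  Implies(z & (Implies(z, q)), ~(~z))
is always true.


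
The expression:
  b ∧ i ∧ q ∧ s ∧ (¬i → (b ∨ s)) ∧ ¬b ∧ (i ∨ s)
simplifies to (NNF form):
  False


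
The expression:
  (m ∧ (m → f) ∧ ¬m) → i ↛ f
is always true.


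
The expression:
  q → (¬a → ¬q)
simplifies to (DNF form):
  a ∨ ¬q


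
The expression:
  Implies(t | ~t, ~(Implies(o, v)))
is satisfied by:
  {o: True, v: False}


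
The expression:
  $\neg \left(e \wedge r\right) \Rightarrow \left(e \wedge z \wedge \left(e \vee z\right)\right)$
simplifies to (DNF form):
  $\left(e \wedge r\right) \vee \left(e \wedge z\right)$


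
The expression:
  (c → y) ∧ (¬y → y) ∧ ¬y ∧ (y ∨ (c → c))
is never true.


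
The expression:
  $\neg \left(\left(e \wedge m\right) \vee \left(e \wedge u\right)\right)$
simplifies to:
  $\left(\neg m \wedge \neg u\right) \vee \neg e$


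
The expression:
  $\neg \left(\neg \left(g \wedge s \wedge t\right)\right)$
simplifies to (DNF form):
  $g \wedge s \wedge t$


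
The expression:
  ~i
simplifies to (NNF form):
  ~i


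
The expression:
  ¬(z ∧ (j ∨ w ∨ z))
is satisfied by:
  {z: False}


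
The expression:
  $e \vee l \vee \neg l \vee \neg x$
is always true.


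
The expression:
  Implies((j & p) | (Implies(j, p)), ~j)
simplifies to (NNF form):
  ~j | ~p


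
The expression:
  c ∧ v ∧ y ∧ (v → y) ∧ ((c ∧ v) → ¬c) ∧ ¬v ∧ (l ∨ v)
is never true.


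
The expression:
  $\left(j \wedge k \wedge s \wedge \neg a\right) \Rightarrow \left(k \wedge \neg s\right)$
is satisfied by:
  {a: True, s: False, k: False, j: False}
  {a: False, s: False, k: False, j: False}
  {j: True, a: True, s: False, k: False}
  {j: True, a: False, s: False, k: False}
  {a: True, k: True, j: False, s: False}
  {k: True, j: False, s: False, a: False}
  {j: True, k: True, a: True, s: False}
  {j: True, k: True, a: False, s: False}
  {a: True, s: True, j: False, k: False}
  {s: True, j: False, k: False, a: False}
  {a: True, j: True, s: True, k: False}
  {j: True, s: True, a: False, k: False}
  {a: True, k: True, s: True, j: False}
  {k: True, s: True, j: False, a: False}
  {j: True, k: True, s: True, a: True}


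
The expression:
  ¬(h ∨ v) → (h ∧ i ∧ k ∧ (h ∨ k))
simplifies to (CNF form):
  h ∨ v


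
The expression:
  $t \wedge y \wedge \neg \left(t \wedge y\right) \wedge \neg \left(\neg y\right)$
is never true.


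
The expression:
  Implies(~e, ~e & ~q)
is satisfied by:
  {e: True, q: False}
  {q: False, e: False}
  {q: True, e: True}


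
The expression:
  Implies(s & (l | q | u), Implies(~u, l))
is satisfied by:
  {l: True, u: True, s: False, q: False}
  {l: True, s: False, u: False, q: False}
  {u: True, l: False, s: False, q: False}
  {l: False, s: False, u: False, q: False}
  {q: True, l: True, u: True, s: False}
  {q: True, l: True, s: False, u: False}
  {q: True, u: True, l: False, s: False}
  {q: True, l: False, s: False, u: False}
  {l: True, s: True, u: True, q: False}
  {l: True, s: True, q: False, u: False}
  {s: True, u: True, q: False, l: False}
  {s: True, q: False, u: False, l: False}
  {l: True, s: True, q: True, u: True}
  {l: True, s: True, q: True, u: False}
  {s: True, q: True, u: True, l: False}


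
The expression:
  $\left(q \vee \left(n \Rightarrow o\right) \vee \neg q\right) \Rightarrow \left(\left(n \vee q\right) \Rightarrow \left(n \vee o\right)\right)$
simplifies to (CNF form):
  $n \vee o \vee \neg q$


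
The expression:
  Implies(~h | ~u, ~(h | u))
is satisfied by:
  {h: False, u: False}
  {u: True, h: True}


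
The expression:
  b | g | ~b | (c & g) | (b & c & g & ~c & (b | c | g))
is always true.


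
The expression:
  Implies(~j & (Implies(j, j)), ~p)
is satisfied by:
  {j: True, p: False}
  {p: False, j: False}
  {p: True, j: True}


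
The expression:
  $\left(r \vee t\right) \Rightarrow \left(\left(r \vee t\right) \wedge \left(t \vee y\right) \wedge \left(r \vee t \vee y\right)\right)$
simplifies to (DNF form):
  $t \vee y \vee \neg r$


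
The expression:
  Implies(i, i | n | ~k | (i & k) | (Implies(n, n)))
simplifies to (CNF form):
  True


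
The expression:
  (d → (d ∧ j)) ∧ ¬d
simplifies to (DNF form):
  ¬d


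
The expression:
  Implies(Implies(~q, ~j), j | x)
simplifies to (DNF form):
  j | x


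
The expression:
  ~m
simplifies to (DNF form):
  ~m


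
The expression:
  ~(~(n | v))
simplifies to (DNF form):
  n | v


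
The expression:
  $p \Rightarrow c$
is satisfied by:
  {c: True, p: False}
  {p: False, c: False}
  {p: True, c: True}


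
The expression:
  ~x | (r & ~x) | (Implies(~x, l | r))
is always true.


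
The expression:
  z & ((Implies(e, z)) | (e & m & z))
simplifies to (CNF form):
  z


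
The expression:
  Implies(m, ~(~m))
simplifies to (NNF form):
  True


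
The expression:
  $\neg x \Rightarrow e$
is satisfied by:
  {x: True, e: True}
  {x: True, e: False}
  {e: True, x: False}


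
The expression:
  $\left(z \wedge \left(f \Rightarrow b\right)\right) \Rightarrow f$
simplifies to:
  $f \vee \neg z$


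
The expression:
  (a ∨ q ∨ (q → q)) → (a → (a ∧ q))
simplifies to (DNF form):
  q ∨ ¬a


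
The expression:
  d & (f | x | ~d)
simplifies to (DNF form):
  (d & f) | (d & x)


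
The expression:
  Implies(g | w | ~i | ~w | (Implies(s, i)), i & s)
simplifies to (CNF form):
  i & s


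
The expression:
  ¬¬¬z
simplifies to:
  ¬z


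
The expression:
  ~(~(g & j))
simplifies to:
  g & j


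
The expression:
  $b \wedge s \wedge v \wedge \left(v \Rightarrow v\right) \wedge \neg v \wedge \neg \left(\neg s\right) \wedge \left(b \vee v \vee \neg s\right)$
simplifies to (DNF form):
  $\text{False}$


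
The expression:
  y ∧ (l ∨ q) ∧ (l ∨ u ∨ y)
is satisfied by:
  {q: True, l: True, y: True}
  {q: True, y: True, l: False}
  {l: True, y: True, q: False}


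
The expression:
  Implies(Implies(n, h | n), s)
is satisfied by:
  {s: True}


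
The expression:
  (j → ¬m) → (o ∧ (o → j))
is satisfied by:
  {o: True, m: True, j: True}
  {o: True, j: True, m: False}
  {m: True, j: True, o: False}


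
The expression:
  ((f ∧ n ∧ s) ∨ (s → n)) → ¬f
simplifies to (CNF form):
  (s ∨ ¬f) ∧ (¬f ∨ ¬n)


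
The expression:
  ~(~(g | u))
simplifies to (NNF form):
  g | u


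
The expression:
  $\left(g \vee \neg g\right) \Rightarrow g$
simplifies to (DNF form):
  $g$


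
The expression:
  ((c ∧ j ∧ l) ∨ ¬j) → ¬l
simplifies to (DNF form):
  (j ∧ ¬c) ∨ ¬l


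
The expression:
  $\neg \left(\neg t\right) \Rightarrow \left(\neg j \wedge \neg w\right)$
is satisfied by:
  {j: False, t: False, w: False}
  {w: True, j: False, t: False}
  {j: True, w: False, t: False}
  {w: True, j: True, t: False}
  {t: True, w: False, j: False}


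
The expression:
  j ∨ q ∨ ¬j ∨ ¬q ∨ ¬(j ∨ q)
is always true.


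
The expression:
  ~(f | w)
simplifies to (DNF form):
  ~f & ~w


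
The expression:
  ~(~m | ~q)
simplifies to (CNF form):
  m & q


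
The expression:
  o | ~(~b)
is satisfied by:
  {b: True, o: True}
  {b: True, o: False}
  {o: True, b: False}


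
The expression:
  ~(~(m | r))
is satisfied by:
  {r: True, m: True}
  {r: True, m: False}
  {m: True, r: False}


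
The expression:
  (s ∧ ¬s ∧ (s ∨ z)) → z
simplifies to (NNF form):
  True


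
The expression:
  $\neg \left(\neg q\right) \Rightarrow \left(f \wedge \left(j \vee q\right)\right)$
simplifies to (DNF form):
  $f \vee \neg q$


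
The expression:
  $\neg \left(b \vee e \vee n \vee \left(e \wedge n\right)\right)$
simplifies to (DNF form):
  $\neg b \wedge \neg e \wedge \neg n$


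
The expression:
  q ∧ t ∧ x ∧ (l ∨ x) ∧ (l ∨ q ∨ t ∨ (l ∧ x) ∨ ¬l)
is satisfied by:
  {t: True, x: True, q: True}


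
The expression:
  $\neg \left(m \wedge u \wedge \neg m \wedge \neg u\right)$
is always true.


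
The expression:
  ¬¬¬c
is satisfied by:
  {c: False}


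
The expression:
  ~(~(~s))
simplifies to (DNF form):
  ~s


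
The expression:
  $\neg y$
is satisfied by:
  {y: False}


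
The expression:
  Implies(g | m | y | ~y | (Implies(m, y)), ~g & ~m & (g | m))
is never true.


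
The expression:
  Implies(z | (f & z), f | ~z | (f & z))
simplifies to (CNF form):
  f | ~z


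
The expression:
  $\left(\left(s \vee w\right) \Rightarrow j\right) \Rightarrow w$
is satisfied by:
  {w: True, s: True, j: False}
  {w: True, s: False, j: False}
  {j: True, w: True, s: True}
  {j: True, w: True, s: False}
  {s: True, j: False, w: False}


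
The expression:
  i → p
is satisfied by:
  {p: True, i: False}
  {i: False, p: False}
  {i: True, p: True}


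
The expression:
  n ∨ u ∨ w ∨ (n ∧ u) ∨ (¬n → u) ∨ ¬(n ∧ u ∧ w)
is always true.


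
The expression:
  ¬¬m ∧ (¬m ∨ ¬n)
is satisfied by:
  {m: True, n: False}


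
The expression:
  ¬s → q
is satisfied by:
  {q: True, s: True}
  {q: True, s: False}
  {s: True, q: False}


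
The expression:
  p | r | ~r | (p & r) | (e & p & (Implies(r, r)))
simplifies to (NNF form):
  True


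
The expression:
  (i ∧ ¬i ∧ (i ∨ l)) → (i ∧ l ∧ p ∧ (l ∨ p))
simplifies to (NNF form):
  True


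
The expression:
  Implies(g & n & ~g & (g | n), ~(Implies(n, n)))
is always true.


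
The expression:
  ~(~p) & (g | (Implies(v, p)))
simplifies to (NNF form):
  p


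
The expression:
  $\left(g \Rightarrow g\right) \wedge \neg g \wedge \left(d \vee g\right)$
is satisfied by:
  {d: True, g: False}


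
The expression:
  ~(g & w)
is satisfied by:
  {w: False, g: False}
  {g: True, w: False}
  {w: True, g: False}


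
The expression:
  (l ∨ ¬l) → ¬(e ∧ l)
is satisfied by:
  {l: False, e: False}
  {e: True, l: False}
  {l: True, e: False}


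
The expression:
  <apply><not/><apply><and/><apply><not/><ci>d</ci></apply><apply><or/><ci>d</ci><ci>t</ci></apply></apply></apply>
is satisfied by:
  {d: True, t: False}
  {t: False, d: False}
  {t: True, d: True}


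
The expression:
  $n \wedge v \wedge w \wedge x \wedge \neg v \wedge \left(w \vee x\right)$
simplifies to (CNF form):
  $\text{False}$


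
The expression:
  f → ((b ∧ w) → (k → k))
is always true.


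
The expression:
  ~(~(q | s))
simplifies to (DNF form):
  q | s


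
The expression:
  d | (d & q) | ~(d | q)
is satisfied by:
  {d: True, q: False}
  {q: False, d: False}
  {q: True, d: True}


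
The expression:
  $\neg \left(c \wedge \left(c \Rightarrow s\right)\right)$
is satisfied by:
  {s: False, c: False}
  {c: True, s: False}
  {s: True, c: False}


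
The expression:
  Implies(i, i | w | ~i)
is always true.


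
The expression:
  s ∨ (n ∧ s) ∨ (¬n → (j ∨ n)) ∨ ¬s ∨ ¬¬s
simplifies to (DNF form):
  True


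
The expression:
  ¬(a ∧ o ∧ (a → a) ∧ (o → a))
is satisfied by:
  {o: False, a: False}
  {a: True, o: False}
  {o: True, a: False}


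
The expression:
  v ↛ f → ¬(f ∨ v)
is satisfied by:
  {f: True, v: False}
  {v: False, f: False}
  {v: True, f: True}


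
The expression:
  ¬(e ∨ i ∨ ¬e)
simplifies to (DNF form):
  False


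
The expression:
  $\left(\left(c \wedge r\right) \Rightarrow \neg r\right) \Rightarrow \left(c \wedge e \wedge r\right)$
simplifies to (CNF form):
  $c \wedge r$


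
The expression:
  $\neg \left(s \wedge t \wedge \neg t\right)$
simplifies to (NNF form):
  $\text{True}$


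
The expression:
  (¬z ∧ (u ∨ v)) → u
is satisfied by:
  {z: True, u: True, v: False}
  {z: True, v: False, u: False}
  {u: True, v: False, z: False}
  {u: False, v: False, z: False}
  {z: True, u: True, v: True}
  {z: True, v: True, u: False}
  {u: True, v: True, z: False}


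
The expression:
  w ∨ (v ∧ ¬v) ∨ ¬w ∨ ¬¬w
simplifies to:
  True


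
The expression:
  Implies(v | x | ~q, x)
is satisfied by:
  {x: True, q: True, v: False}
  {x: True, q: False, v: False}
  {x: True, v: True, q: True}
  {x: True, v: True, q: False}
  {q: True, v: False, x: False}


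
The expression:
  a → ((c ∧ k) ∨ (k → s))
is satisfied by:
  {s: True, c: True, k: False, a: False}
  {s: True, k: False, c: False, a: False}
  {c: True, s: False, k: False, a: False}
  {s: False, k: False, c: False, a: False}
  {a: True, s: True, c: True, k: False}
  {a: True, s: True, k: False, c: False}
  {a: True, c: True, s: False, k: False}
  {a: True, s: False, k: False, c: False}
  {s: True, k: True, c: True, a: False}
  {s: True, k: True, a: False, c: False}
  {k: True, c: True, a: False, s: False}
  {k: True, a: False, c: False, s: False}
  {s: True, k: True, a: True, c: True}
  {s: True, k: True, a: True, c: False}
  {k: True, a: True, c: True, s: False}


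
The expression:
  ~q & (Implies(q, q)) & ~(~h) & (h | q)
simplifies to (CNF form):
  h & ~q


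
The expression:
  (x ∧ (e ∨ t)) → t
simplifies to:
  t ∨ ¬e ∨ ¬x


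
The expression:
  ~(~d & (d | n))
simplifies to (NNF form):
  d | ~n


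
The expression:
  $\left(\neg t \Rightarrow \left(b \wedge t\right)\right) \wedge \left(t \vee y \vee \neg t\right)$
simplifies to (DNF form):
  $t$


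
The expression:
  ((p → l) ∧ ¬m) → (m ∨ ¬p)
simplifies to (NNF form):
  m ∨ ¬l ∨ ¬p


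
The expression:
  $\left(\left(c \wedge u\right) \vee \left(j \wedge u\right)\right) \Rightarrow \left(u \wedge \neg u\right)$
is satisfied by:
  {c: False, u: False, j: False}
  {j: True, c: False, u: False}
  {c: True, j: False, u: False}
  {j: True, c: True, u: False}
  {u: True, j: False, c: False}


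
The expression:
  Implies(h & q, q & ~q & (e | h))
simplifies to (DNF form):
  ~h | ~q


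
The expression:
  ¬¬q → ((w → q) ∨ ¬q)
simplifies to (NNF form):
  True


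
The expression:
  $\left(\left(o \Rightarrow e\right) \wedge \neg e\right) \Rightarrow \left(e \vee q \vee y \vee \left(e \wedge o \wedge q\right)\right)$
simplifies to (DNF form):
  $e \vee o \vee q \vee y$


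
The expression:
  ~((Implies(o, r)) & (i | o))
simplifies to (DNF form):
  (o & ~r) | (~i & ~o)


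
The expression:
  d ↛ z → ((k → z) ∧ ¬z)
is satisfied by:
  {z: True, k: False, d: False}
  {k: False, d: False, z: False}
  {d: True, z: True, k: False}
  {d: True, k: False, z: False}
  {z: True, k: True, d: False}
  {k: True, z: False, d: False}
  {d: True, k: True, z: True}


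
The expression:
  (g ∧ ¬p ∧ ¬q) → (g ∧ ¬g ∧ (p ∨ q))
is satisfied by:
  {q: True, p: True, g: False}
  {q: True, g: False, p: False}
  {p: True, g: False, q: False}
  {p: False, g: False, q: False}
  {q: True, p: True, g: True}
  {q: True, g: True, p: False}
  {p: True, g: True, q: False}


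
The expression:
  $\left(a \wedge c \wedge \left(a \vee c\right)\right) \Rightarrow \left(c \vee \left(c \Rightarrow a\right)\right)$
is always true.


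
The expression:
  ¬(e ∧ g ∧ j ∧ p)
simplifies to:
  ¬e ∨ ¬g ∨ ¬j ∨ ¬p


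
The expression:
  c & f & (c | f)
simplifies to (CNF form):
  c & f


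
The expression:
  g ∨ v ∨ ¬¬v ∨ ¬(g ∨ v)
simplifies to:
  True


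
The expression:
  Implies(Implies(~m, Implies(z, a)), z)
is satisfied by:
  {z: True}


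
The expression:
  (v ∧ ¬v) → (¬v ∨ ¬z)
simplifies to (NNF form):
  True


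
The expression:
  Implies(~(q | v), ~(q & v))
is always true.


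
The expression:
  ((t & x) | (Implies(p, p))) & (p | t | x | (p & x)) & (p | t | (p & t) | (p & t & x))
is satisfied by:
  {t: True, p: True}
  {t: True, p: False}
  {p: True, t: False}


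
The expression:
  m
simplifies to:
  m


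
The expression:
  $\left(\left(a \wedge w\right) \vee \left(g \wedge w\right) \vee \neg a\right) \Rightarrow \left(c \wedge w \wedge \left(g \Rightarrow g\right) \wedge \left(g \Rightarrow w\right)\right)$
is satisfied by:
  {c: True, a: True, w: False}
  {a: True, w: False, c: False}
  {c: True, w: True, a: True}
  {c: True, w: True, a: False}


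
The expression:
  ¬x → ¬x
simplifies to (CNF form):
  True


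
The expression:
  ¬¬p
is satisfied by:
  {p: True}


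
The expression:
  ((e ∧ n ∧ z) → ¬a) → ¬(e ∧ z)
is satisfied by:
  {a: True, n: True, e: False, z: False}
  {a: True, n: False, e: False, z: False}
  {n: True, a: False, e: False, z: False}
  {a: False, n: False, e: False, z: False}
  {a: True, z: True, n: True, e: False}
  {a: True, z: True, n: False, e: False}
  {z: True, n: True, a: False, e: False}
  {z: True, a: False, n: False, e: False}
  {a: True, e: True, n: True, z: False}
  {a: True, e: True, n: False, z: False}
  {e: True, n: True, a: False, z: False}
  {e: True, a: False, n: False, z: False}
  {a: True, z: True, e: True, n: True}


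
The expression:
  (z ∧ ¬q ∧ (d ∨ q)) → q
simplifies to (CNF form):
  q ∨ ¬d ∨ ¬z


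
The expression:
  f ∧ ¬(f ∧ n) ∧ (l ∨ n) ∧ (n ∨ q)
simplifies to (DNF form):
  f ∧ l ∧ q ∧ ¬n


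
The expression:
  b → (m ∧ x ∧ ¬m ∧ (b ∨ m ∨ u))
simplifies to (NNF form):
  ¬b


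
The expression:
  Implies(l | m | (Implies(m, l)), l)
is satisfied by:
  {l: True}


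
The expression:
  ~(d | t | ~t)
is never true.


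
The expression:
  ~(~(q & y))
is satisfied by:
  {y: True, q: True}


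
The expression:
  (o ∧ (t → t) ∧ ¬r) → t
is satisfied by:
  {r: True, t: True, o: False}
  {r: True, o: False, t: False}
  {t: True, o: False, r: False}
  {t: False, o: False, r: False}
  {r: True, t: True, o: True}
  {r: True, o: True, t: False}
  {t: True, o: True, r: False}


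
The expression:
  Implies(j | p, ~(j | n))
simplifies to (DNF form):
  (~j & ~n) | (~j & ~p)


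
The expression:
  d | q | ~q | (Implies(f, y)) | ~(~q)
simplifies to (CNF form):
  True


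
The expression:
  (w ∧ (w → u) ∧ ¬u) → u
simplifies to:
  True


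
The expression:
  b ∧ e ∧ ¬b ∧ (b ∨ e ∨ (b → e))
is never true.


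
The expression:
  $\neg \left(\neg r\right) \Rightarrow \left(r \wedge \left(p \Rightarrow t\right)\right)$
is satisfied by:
  {t: True, p: False, r: False}
  {p: False, r: False, t: False}
  {r: True, t: True, p: False}
  {r: True, p: False, t: False}
  {t: True, p: True, r: False}
  {p: True, t: False, r: False}
  {r: True, p: True, t: True}


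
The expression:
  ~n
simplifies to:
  ~n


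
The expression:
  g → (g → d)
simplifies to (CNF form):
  d ∨ ¬g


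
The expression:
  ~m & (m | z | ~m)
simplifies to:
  ~m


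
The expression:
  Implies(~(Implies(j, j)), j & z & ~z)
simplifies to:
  True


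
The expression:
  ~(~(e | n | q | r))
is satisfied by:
  {r: True, n: True, q: True, e: True}
  {r: True, n: True, q: True, e: False}
  {r: True, n: True, e: True, q: False}
  {r: True, n: True, e: False, q: False}
  {r: True, q: True, e: True, n: False}
  {r: True, q: True, e: False, n: False}
  {r: True, q: False, e: True, n: False}
  {r: True, q: False, e: False, n: False}
  {n: True, q: True, e: True, r: False}
  {n: True, q: True, e: False, r: False}
  {n: True, e: True, q: False, r: False}
  {n: True, e: False, q: False, r: False}
  {q: True, e: True, n: False, r: False}
  {q: True, n: False, e: False, r: False}
  {e: True, n: False, q: False, r: False}


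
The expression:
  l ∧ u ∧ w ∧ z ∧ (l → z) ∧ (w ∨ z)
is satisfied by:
  {z: True, u: True, w: True, l: True}


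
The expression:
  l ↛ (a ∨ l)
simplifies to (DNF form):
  False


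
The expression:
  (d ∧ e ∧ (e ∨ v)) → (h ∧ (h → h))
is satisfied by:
  {h: True, e: False, d: False}
  {e: False, d: False, h: False}
  {h: True, d: True, e: False}
  {d: True, e: False, h: False}
  {h: True, e: True, d: False}
  {e: True, h: False, d: False}
  {h: True, d: True, e: True}
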